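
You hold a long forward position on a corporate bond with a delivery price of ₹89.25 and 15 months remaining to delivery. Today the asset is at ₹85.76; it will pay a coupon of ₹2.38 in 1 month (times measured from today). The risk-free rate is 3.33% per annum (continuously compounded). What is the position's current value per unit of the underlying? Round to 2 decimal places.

PV(remaining coupons) I = 2.38·e^(−0.0333·1/12) = 2.3734
Current forward F = (S − I)·e^(rT) = (85.76 − 2.3734)·e^(0.0333·15/12) = 83.3866 × 1.042503 = 86.9308
Value (long) = (F − K)·e^(−rT) = (86.9308 − 89.25) × 0.959229 = -2.2246
Value = -₹2.22

-₹2.22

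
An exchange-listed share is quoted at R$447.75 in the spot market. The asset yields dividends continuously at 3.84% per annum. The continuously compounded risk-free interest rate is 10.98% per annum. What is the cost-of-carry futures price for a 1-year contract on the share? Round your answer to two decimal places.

F = S·e^((r − q)T) = 447.75 · e^((0.1098 − 0.0384) × 1)
= 447.75 · e^0.071400 = 447.75 × 1.074011
F = R$480.89

R$480.89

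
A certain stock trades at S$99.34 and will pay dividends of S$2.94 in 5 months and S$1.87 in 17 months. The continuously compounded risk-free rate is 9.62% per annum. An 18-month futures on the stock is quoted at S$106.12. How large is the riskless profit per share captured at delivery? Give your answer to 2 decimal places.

S$3.49 per share

PV(dividends) I = 2.94·e^(−0.0962·5/12) + 1.87·e^(−0.0962·17/12) = 4.4562
Fair futures F* = (S − I)·e^(rT) = (99.34 − 4.4562)·e^0.144300 = 94.8838 × 1.155231 = 109.6127
Market S$106.12 < fair 109.6127: forward underpriced → reverse cash-and-carry (short the stock, invest proceeds at r, pay the dividends, go long the forward).
Profit at T = |F_mkt − F*| = |106.12 − 109.6127| = S$3.49 per share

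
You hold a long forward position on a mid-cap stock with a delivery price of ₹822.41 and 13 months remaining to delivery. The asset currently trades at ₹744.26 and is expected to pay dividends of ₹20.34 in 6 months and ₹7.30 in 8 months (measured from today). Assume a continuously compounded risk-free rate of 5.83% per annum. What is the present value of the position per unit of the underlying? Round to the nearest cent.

-₹54.59

PV(remaining dividends) I = 20.34·e^(−0.0583·6/12) + 7.30·e^(−0.0583·8/12) = 26.7774
Current forward F = (S − I)·e^(rT) = (744.26 − 26.7774)·e^(0.0583·13/12) = 717.4826 × 1.065195 = 764.2589
Value (long) = (F − K)·e^(−rT) = (764.2589 − 822.41) × 0.938795 = -54.5920
Value = -₹54.59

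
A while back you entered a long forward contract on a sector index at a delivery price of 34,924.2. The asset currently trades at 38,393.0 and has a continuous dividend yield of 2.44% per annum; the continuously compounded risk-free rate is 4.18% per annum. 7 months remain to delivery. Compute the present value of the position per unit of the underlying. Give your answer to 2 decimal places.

Current fair forward for the remaining 7 months: F = S·e^((r − q)·T), (r − q) = 0.0418 − 0.0244 = 0.0174
F = 38393.0 · e^(0.0174 × 7/12) = 38393.0 × 1.01020169 = 38784.6735
Value of long forward = (F − K)·e^(−rT) = (38784.6735 − 34924.2) · e^(−0.0418·7/12)
= 3860.4735 × 0.97591154 = 3767.48

3767.48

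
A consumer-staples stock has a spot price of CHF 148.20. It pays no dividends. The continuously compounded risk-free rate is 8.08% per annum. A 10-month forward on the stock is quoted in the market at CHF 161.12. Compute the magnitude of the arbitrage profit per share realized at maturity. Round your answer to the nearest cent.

Fair forward: F* = S·e^(carry·T), with carry = r = 0.0808
F* = 148.20 · e^(0.0808 × 10/12) = 148.20 · e^0.067333 = 148.20 × 1.069652 = CHF 158.5224
Market CHF 161.12 > fair CHF 158.5224: forward overpriced → cash-and-carry (buy spot, short the forward).
At maturity, profit = |F_mkt − F*| = |161.12 − 158.5224| = CHF 2.60 per share

CHF 2.60 per share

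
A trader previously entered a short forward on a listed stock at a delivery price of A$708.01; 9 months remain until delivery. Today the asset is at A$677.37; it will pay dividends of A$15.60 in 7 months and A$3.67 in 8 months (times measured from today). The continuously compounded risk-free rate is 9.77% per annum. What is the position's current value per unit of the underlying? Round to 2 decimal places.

-A$1.21

PV(remaining dividends) I = 15.60·e^(−0.0977·7/12) + 3.67·e^(−0.0977·8/12) = 18.1744
Current forward F = (S − I)·e^(rT) = (677.37 − 18.1744)·e^(0.0977·9/12) = 659.1956 × 1.076026 = 709.3116
Value (long) = (F − K)·e^(−rT) = (709.3116 − 708.01) × 0.929345 = 1.2096
Short position value = −(long value) = -A$1.21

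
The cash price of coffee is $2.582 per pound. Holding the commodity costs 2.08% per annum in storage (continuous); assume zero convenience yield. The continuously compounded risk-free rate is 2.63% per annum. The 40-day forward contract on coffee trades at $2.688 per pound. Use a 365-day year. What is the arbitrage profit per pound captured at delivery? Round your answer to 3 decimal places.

Fair forward: F* = S·e^(carry·T), with carry = (r + u) = 0.0263 + 0.0208 = 0.0471
F* = 2.582 · e^(0.0471 × 40/365) = 2.582 · e^0.005162 = 2.582 × 1.005175 = $2.5954
Market $2.688 > fair $2.5954: forward overpriced → cash-and-carry (buy spot, short the forward).
At maturity, profit = |F_mkt − F*| = |2.688 − 2.5954| = $0.093 per pound

$0.093 per pound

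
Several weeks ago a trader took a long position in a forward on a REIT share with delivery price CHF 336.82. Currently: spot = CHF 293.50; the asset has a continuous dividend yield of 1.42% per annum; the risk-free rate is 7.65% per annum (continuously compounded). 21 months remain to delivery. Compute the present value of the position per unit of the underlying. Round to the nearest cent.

-CHF 8.32

Current fair forward for the remaining 21 months: F = S·e^((r − q)·T), (r − q) = 0.0765 − 0.0142 = 0.0623
F = 293.50 · e^(0.0623 × 21/12) = 293.50 × 1.115190 = 327.3083
Value of long forward = (F − K)·e^(−rT) = (327.3083 − 336.82) · e^(−0.0765·21/12)
= -9.5117 × 0.874699 = -8.32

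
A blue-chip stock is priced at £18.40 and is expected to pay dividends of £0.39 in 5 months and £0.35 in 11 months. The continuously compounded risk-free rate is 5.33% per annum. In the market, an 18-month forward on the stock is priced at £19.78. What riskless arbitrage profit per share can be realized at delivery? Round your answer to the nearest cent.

£0.62 per share

PV(dividends) I = 0.39·e^(−0.0533·5/12) + 0.35·e^(−0.0533·11/12) = 0.7147
Fair forward F* = (S − I)·e^(rT) = (18.40 − 0.7147)·e^0.079950 = 17.6853 × 1.083233 = 19.1573
Market £19.78 > fair 19.1573: forward overpriced → cash-and-carry (borrow at r, buy the stock and collect the dividends, short the forward).
Profit at T = |F_mkt − F*| = |19.78 − 19.1573| = £0.62 per share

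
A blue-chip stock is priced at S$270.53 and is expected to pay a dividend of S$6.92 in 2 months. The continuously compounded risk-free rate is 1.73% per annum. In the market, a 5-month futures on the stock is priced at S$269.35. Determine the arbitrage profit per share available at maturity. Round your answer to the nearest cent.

PV(dividends) I = 6.92·e^(−0.0173·2/12) = 6.9001
Fair futures F* = (S − I)·e^(rT) = (270.53 − 6.9001)·e^0.007208 = 263.6299 × 1.007234 = 265.5370
Market S$269.35 > fair 265.5370: forward overpriced → cash-and-carry (borrow at r, buy the stock and collect the dividends, short the forward).
Profit at T = |F_mkt − F*| = |269.35 − 265.5370| = S$3.81 per share

S$3.81 per share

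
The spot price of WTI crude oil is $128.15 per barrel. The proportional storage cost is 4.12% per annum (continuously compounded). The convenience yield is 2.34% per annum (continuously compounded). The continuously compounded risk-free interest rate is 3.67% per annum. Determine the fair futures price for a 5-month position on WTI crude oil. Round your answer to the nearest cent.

$131.09 per barrel

Net carry = r + u − y = 0.0367 + 0.0412 − 0.0234 = 0.0545
F = S·e^((r+u−y)T) = 128.15 · e^(0.0545 × 5/12) = 128.15 · e^0.022708
= 128.15 × 1.022968 = $131.09 per barrel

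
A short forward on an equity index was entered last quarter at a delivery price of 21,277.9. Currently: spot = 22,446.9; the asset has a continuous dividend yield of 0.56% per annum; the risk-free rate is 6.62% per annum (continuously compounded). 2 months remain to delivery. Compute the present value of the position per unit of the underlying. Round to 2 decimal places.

Current fair forward for the remaining 2 months: F = S·e^((r − q)·T), (r − q) = 0.0662 − 0.0056 = 0.0606
F = 22446.9 · e^(0.0606 × 2/12) = 22446.9 × 1.01015118 = 22674.7625
Value of long forward = (F − K)·e^(−rT) = (22674.7625 − 21277.9) · e^(−0.0662·2/12)
= 1396.8625 × 0.98902731 = 1381.54
Short position value = −(long value) = -1381.54

-1381.54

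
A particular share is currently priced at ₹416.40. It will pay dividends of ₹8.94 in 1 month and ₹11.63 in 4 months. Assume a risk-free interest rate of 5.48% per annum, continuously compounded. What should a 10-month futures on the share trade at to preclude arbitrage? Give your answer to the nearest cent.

PV(dividends) I = 8.94·e^(−0.0548·1/12) + 11.63·e^(−0.0548·4/12)
I = 8.8993 + 11.4195 = 20.3188
F = (S − I)·e^(rT) = (416.40 − 20.3188) · e^(0.0548·10/12)
= 396.0812 · e^0.045667 = 396.0812 × 1.046726 = ₹414.59

₹414.59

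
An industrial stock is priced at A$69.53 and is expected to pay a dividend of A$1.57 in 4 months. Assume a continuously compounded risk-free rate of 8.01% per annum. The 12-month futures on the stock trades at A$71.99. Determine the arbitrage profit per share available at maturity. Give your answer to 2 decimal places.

PV(dividends) I = 1.57·e^(−0.0801·4/12) = 1.5286
Fair futures F* = (S − I)·e^(rT) = (69.53 − 1.5286)·e^0.080100 = 68.0014 × 1.083395 = 73.6724
Market A$71.99 < fair 73.6724: forward underpriced → reverse cash-and-carry (short the stock, invest proceeds at r, pay the dividends, go long the forward).
Profit at T = |F_mkt − F*| = |71.99 − 73.6724| = A$1.68 per share

A$1.68 per share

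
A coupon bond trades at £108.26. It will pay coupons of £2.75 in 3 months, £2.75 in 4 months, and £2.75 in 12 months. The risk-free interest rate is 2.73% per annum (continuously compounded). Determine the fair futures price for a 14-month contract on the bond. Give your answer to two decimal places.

£103.37

PV(coupons) I = 2.75·e^(−0.0273·3/12) + 2.75·e^(−0.0273·4/12) + 2.75·e^(−0.0273·12/12)
I = 2.7313 + 2.7251 + 2.6759 = 8.1323
F = (S − I)·e^(rT) = (108.26 − 8.1323) · e^(0.0273·14/12)
= 100.1277 · e^0.031850 = 100.1277 × 1.032363 = £103.37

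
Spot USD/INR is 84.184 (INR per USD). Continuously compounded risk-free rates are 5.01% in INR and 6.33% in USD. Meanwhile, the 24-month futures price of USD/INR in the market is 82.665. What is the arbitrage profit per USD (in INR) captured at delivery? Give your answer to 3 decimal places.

Fair futures: F* = S·e^(carry·T), with carry = (r_INR − r_USD) = 0.0501 − 0.0633 = -0.0132
F* = 84.184 · e^(-0.0132 × 24/12) = 84.184 · e^-0.026400 = 84.184 × 0.973945 = 81.9906
Market 82.665 > fair 81.9906: forward overpriced → cash-and-carry (buy spot, short the forward).
At maturity, profit = |F_mkt − F*| = |82.665 − 81.9906| = 0.674 per USD (in INR)

0.674 per USD (in INR)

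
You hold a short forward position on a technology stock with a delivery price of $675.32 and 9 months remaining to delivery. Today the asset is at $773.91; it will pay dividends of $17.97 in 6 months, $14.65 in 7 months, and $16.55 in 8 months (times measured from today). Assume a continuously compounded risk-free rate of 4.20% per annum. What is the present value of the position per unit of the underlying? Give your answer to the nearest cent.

PV(remaining dividends) I = 17.97·e^(−0.0420·6/12) + 14.65·e^(−0.0420·7/12) + 16.55·e^(−0.0420·8/12) = 47.9850
Current forward F = (S − I)·e^(rT) = (773.91 − 47.9850)·e^(0.0420·9/12) = 725.9250 × 1.032001 = 749.1553
Value (long) = (F − K)·e^(−rT) = (749.1553 − 675.32) × 0.968991 = 71.5457
Short position value = −(long value) = -$71.55

-$71.55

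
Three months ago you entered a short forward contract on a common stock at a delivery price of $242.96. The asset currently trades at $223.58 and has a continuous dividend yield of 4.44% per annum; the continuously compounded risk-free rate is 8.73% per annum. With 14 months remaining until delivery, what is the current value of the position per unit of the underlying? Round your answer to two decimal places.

$7.14

Current fair forward for the remaining 14 months: F = S·e^((r − q)·T), (r − q) = 0.0873 − 0.0444 = 0.0429
F = 223.58 · e^(0.0429 × 14/12) = 223.58 × 1.051324 = 235.0550
Value of long forward = (F − K)·e^(−rT) = (235.0550 − 242.96) · e^(−0.0873·14/12)
= -7.9050 × 0.903165 = -7.14
Short position value = −(long value) = $7.14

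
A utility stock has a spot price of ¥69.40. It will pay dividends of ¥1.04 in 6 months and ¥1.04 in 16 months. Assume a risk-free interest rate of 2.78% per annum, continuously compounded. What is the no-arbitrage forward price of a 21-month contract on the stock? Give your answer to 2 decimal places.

¥70.73

PV(dividends) I = 1.04·e^(−0.0278·6/12) + 1.04·e^(−0.0278·16/12)
I = 1.0256 + 1.0022 = 2.0278
F = (S − I)·e^(rT) = (69.40 − 2.0278) · e^(0.0278·21/12)
= 67.3722 · e^0.048650 = 67.3722 × 1.049853 = ¥70.73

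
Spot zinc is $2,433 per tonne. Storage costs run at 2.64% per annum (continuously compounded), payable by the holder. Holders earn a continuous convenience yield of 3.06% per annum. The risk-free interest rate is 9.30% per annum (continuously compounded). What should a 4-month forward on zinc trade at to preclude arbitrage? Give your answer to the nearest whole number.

$2,506 per tonne

Net carry = r + u − y = 0.0930 + 0.0264 − 0.0306 = 0.0888
F = S·e^((r+u−y)T) = 2433 · e^(0.0888 × 4/12) = 2433 · e^0.029600
= 2433 × 1.030042 = $2,506 per tonne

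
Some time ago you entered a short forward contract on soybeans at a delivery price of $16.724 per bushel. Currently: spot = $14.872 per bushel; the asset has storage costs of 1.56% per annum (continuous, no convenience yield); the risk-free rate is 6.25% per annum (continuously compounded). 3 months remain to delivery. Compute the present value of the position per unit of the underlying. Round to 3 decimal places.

Current fair forward for the remaining 3 months: F = S·e^((r + u)·T), (r + u) = 0.0625 + 0.0156 = 0.0781
F = 14.872 · e^(0.0781 × 3/12) = 14.872 × 1.019717 = 15.1652
Value of long forward = (F − K)·e^(−rT) = (15.1652 − 16.724) · e^(−0.0625·3/12)
= -1.5588 × 0.984496 = -1.535
Short position value = −(long value) = $1.535

$1.535 per bushel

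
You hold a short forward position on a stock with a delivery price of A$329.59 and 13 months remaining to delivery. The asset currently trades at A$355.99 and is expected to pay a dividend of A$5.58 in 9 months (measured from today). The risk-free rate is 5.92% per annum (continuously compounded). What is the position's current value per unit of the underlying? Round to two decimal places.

-A$41.54

PV(remaining dividends) I = 5.58·e^(−0.0592·9/12) = 5.3377
Current forward F = (S − I)·e^(rT) = (355.99 − 5.3377)·e^(0.0592·13/12) = 350.6523 × 1.066235 = 373.8778
Value (long) = (F − K)·e^(−rT) = (373.8778 − 329.59) × 0.937880 = 41.5366
Short position value = −(long value) = -A$41.54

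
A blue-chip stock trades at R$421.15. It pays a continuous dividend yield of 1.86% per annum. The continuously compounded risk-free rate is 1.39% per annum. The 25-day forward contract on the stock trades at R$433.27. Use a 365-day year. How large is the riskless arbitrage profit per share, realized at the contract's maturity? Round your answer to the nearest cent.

R$12.26 per share

Fair forward: F* = S·e^(carry·T), with carry = (r − q) = 0.0139 − 0.0186 = -0.0047
F* = 421.15 · e^(-0.0047 × 25/365) = 421.15 · e^-0.000322 = 421.15 × 0.999678 = R$421.0144
Market R$433.27 > fair R$421.0144: forward overpriced → cash-and-carry (buy spot, short the forward).
At maturity, profit = |F_mkt − F*| = |433.27 − 421.0144| = R$12.26 per share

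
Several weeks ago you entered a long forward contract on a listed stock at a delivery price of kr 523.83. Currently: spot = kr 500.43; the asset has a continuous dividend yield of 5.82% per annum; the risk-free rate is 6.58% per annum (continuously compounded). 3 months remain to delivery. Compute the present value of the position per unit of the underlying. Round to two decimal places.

-kr 22.08

Current fair forward for the remaining 3 months: F = S·e^((r − q)·T), (r − q) = 0.0658 − 0.0582 = 0.0076
F = 500.43 · e^(0.0076 × 3/12) = 500.43 × 1.001902 = 501.3818
Value of long forward = (F − K)·e^(−rT) = (501.3818 − 523.83) · e^(−0.0658·3/12)
= -22.4482 × 0.983685 = -22.08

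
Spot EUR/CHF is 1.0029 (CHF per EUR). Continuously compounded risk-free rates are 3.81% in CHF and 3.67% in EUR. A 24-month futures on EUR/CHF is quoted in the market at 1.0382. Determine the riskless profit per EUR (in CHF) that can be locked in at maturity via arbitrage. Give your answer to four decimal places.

0.0325 per EUR (in CHF)

Fair futures: F* = S·e^(carry·T), with carry = (r_CHF − r_EUR) = 0.0381 − 0.0367 = 0.0014
F* = 1.0029 · e^(0.0014 × 24/12) = 1.0029 · e^0.002800 = 1.0029 × 1.002804 = 1.0057
Market 1.0382 > fair 1.0057: forward overpriced → cash-and-carry (buy spot, short the forward).
At maturity, profit = |F_mkt − F*| = |1.0382 − 1.0057| = 0.0325 per EUR (in CHF)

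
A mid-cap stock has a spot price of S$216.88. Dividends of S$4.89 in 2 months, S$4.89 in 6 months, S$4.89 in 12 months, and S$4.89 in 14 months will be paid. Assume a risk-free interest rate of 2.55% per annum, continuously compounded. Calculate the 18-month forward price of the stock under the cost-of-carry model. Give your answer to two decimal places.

S$205.38

PV(dividends) I = 4.89·e^(−0.0255·2/12) + 4.89·e^(−0.0255·6/12) + 4.89·e^(−0.0255·12/12) + 4.89·e^(−0.0255·14/12)
I = 4.8693 + 4.8280 + 4.7669 + 4.7467 = 19.2109
F = (S − I)·e^(rT) = (216.88 − 19.2109) · e^(0.0255·18/12)
= 197.6691 · e^0.038250 = 197.6691 × 1.038991 = S$205.38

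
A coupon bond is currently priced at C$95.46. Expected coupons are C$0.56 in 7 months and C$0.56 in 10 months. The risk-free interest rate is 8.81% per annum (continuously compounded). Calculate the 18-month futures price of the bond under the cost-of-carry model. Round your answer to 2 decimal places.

PV(coupons) I = 0.56·e^(−0.0881·7/12) + 0.56·e^(−0.0881·10/12)
I = 0.5319 + 0.5204 = 1.0523
F = (S − I)·e^(rT) = (95.46 − 1.0523) · e^(0.0881·18/12)
= 94.4077 · e^0.132150 = 94.4077 × 1.141279 = C$107.75

C$107.75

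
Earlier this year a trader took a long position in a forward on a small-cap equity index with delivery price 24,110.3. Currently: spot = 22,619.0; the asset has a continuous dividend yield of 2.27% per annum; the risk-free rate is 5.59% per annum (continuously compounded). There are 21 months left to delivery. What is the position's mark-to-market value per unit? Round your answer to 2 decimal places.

-125.33

Current fair forward for the remaining 21 months: F = S·e^((r − q)·T), (r − q) = 0.0559 − 0.0227 = 0.0332
F = 22619.0 · e^(0.0332 × 21/12) = 22619.0 × 1.05982097 = 23972.0905
Value of long forward = (F − K)·e^(−rT) = (23972.0905 − 24110.3) · e^(−0.0559·21/12)
= -138.2095 × 0.90680758 = -125.33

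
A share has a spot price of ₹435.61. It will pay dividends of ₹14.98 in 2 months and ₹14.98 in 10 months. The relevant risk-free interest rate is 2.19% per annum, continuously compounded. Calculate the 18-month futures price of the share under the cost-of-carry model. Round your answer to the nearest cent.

₹419.53

PV(dividends) I = 14.98·e^(−0.0219·2/12) + 14.98·e^(−0.0219·10/12)
I = 14.9254 + 14.7091 = 29.6345
F = (S − I)·e^(rT) = (435.61 − 29.6345) · e^(0.0219·18/12)
= 405.9755 · e^0.032850 = 405.9755 × 1.033396 = ₹419.53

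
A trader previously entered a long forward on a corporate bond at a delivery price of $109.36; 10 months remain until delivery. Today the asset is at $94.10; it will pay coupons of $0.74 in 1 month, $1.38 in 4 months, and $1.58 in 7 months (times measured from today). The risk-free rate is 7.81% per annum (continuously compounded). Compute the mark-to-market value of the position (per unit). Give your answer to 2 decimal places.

-$11.96

PV(remaining coupons) I = 0.74·e^(−0.0781·1/12) + 1.38·e^(−0.0781·4/12) + 1.58·e^(−0.0781·7/12) = 3.5894
Current forward F = (S − I)·e^(rT) = (94.10 − 3.5894)·e^(0.0781·10/12) = 90.5106 × 1.067248 = 96.5973
Value (long) = (F − K)·e^(−rT) = (96.5973 − 109.36) × 0.936989 = -11.9585
Value = -$11.96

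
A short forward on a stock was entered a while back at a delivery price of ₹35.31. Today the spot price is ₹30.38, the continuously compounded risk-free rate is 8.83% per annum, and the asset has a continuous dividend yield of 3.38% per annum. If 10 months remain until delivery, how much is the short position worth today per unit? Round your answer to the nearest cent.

Current fair forward for the remaining 10 months: F = S·e^((r − q)·T), (r − q) = 0.0883 − 0.0338 = 0.0545
F = 30.38 · e^(0.0545 × 10/12) = 30.38 × 1.046464 = 31.7916
Value of long forward = (F − K)·e^(−rT) = (31.7916 − 35.31) · e^(−0.0883·10/12)
= -3.5184 × 0.929059 = -3.27
Short position value = −(long value) = ₹3.27

₹3.27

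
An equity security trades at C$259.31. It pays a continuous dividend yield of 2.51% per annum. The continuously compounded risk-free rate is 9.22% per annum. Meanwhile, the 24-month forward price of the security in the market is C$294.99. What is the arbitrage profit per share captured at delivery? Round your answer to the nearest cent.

C$1.56 per share

Fair forward: F* = S·e^(carry·T), with carry = (r − q) = 0.0922 − 0.0251 = 0.0671
F* = 259.31 · e^(0.0671 × 24/12) = 259.31 · e^0.134200 = 259.31 × 1.143622 = C$296.5526
Market C$294.99 < fair C$296.5526: forward underpriced → reverse cash-and-carry (short spot, go long the forward).
At maturity, profit = |F_mkt − F*| = |294.99 − 296.5526| = C$1.56 per share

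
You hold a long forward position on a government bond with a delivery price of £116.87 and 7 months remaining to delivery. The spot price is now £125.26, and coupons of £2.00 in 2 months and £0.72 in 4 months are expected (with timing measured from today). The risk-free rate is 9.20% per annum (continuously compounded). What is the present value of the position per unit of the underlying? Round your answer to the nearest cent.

£11.83

PV(remaining coupons) I = 2.00·e^(−0.0920·2/12) + 0.72·e^(−0.0920·4/12) = 2.6678
Current forward F = (S − I)·e^(rT) = (125.26 − 2.6678)·e^(0.0920·7/12) = 122.5922 × 1.055133 = 129.3511
Value (long) = (F − K)·e^(−rT) = (129.3511 − 116.87) × 0.947748 = 11.8289
Value = £11.83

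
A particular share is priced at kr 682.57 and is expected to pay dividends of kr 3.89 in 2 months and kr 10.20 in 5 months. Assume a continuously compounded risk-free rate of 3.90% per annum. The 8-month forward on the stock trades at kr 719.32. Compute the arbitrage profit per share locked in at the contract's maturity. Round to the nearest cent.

PV(dividends) I = 3.89·e^(−0.0390·2/12) + 10.20·e^(−0.0390·5/12) = 13.9004
Fair forward F* = (S − I)·e^(rT) = (682.57 − 13.9004)·e^0.026000 = 668.6696 × 1.026341 = 686.2830
Market kr 719.32 > fair 686.2830: forward overpriced → cash-and-carry (borrow at r, buy the stock and collect the dividends, short the forward).
Profit at T = |F_mkt − F*| = |719.32 − 686.2830| = kr 33.04 per share

kr 33.04 per share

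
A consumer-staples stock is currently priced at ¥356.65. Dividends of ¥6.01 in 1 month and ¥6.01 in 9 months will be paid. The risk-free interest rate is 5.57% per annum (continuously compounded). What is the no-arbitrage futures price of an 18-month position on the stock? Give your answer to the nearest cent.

¥374.96

PV(dividends) I = 6.01·e^(−0.0557·1/12) + 6.01·e^(−0.0557·9/12)
I = 5.9822 + 5.7641 = 11.7463
F = (S − I)·e^(rT) = (356.65 − 11.7463) · e^(0.0557·18/12)
= 344.9037 · e^0.083550 = 344.9037 × 1.087140 = ¥374.96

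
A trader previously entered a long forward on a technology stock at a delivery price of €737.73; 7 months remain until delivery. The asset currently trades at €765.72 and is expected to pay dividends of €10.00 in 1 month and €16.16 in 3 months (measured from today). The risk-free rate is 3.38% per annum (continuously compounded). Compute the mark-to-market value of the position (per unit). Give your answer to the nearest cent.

PV(remaining dividends) I = 10.00·e^(−0.0338·1/12) + 16.16·e^(−0.0338·3/12) = 25.9959
Current forward F = (S − I)·e^(rT) = (765.72 − 25.9959)·e^(0.0338·7/12) = 739.7241 × 1.019912 = 754.4535
Value (long) = (F − K)·e^(−rT) = (754.4535 − 737.73) × 0.980476 = 16.3970
Value = €16.40

€16.40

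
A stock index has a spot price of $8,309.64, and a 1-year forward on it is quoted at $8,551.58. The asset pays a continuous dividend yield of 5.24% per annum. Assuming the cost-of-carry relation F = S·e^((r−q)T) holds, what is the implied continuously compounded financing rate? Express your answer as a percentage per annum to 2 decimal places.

From F = S·e^((r−q)T): (r − q) = ln(F/S)/T
ln(8551.58/8309.64) = ln(1.029116) = 0.028700
(r − q) = 0.028700 / (12/12) = 0.028700
r = ln(F/S)/T + q = 0.028700 + 0.0524 = 0.081100
r = 8.11%

8.11%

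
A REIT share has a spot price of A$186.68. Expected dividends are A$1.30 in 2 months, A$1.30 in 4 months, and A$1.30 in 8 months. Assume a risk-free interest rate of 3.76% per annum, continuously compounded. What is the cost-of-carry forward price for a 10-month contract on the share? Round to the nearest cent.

A$188.66

PV(dividends) I = 1.30·e^(−0.0376·2/12) + 1.30·e^(−0.0376·4/12) + 1.30·e^(−0.0376·8/12)
I = 1.2919 + 1.2838 + 1.2678 = 3.8435
F = (S − I)·e^(rT) = (186.68 − 3.8435) · e^(0.0376·10/12)
= 182.8365 · e^0.031333 = 182.8365 × 1.031829 = A$188.66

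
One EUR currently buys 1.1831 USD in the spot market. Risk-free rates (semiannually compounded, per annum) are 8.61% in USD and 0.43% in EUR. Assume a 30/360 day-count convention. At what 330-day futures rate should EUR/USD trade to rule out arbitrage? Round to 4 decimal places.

1.2731

By covered interest parity, F = S · (1+r_USD/2)^(2T) / (1+r_EUR/2)^(2T)
= 1.1831 × 1.080337 / 1.003945 = 1.1831 × 1.076092
F = 1.2731 USD per EUR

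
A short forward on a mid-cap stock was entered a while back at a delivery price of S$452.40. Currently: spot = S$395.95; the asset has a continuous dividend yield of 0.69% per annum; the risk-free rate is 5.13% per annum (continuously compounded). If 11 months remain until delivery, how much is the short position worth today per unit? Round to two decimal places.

S$38.16

Current fair forward for the remaining 11 months: F = S·e^((r − q)·T), (r − q) = 0.0513 − 0.0069 = 0.0444
F = 395.95 · e^(0.0444 × 11/12) = 395.95 × 1.041540 = 412.3978
Value of long forward = (F − K)·e^(−rT) = (412.3978 − 452.40) · e^(−0.0513·11/12)
= -40.0022 × 0.954064 = -38.16
Short position value = −(long value) = S$38.16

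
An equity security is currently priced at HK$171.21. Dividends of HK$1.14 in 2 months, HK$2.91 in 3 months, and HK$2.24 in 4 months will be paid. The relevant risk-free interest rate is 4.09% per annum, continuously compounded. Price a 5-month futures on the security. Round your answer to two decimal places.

PV(dividends) I = 1.14·e^(−0.0409·2/12) + 2.91·e^(−0.0409·3/12) + 2.24·e^(−0.0409·4/12)
I = 1.1323 + 2.8804 + 2.2097 = 6.2224
F = (S − I)·e^(rT) = (171.21 − 6.2224) · e^(0.0409·5/12)
= 164.9876 · e^0.017042 = 164.9876 × 1.017188 = HK$167.82

HK$167.82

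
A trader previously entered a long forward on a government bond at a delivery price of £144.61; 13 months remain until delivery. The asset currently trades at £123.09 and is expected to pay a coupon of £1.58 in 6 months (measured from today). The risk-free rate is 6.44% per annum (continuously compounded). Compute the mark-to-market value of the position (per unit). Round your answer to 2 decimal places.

PV(remaining coupons) I = 1.58·e^(−0.0644·6/12) = 1.5299
Current forward F = (S − I)·e^(rT) = (123.09 − 1.5299)·e^(0.0644·13/12) = 121.5601 × 1.072258 = 130.3438
Value (long) = (F − K)·e^(−rT) = (130.3438 − 144.61) × 0.932611 = -13.3048
Value = -£13.30

-£13.30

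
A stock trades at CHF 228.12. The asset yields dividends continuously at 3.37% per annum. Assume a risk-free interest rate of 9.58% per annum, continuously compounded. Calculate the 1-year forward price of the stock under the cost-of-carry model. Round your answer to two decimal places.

F = S·e^((r − q)T) = 228.12 · e^((0.0958 − 0.0337) × 1)
= 228.12 · e^0.062100 = 228.12 × 1.064069
F = CHF 242.74

CHF 242.74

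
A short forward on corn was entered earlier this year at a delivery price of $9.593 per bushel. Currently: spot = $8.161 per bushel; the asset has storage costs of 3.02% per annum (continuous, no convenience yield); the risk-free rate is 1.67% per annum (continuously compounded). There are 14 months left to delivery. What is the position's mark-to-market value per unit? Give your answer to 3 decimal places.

$0.954 per bushel

Current fair forward for the remaining 14 months: F = S·e^((r + u)·T), (r + u) = 0.0167 + 0.0302 = 0.0469
F = 8.161 · e^(0.0469 × 14/12) = 8.161 × 1.056241 = 8.6200
Value of long forward = (F − K)·e^(−rT) = (8.6200 − 9.593) · e^(−0.0167·14/12)
= -0.9730 × 0.980705 = -0.954
Short position value = −(long value) = $0.954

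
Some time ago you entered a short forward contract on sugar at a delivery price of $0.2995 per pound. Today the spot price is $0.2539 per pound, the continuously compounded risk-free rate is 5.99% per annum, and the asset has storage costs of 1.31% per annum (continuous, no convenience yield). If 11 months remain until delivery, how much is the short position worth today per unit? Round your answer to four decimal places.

$0.0265 per pound

Current fair forward for the remaining 11 months: F = S·e^((r + u)·T), (r + u) = 0.0599 + 0.0131 = 0.0730
F = 0.2539 · e^(0.0730 × 11/12) = 0.2539 × 1.069206 = 0.2715
Value of long forward = (F − K)·e^(−rT) = (0.2715 − 0.2995) · e^(−0.0599·11/12)
= -0.0280 × 0.946572 = -0.0265
Short position value = −(long value) = $0.0265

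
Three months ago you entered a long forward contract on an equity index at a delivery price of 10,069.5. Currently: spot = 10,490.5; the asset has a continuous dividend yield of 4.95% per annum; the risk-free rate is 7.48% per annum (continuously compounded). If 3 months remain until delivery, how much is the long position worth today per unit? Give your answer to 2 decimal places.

Current fair forward for the remaining 3 months: F = S·e^((r − q)·T), (r − q) = 0.0748 − 0.0495 = 0.0253
F = 10490.5 · e^(0.0253 × 3/12) = 10490.5 × 1.00634505 = 10557.0627
Value of long forward = (F − K)·e^(−rT) = (10557.0627 − 10069.5) · e^(−0.0748·3/12)
= 487.5627 × 0.98147376 = 478.53

478.53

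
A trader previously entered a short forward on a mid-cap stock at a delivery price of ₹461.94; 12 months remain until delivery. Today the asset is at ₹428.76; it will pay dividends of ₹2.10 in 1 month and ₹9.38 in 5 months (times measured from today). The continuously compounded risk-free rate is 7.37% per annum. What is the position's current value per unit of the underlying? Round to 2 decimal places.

₹11.54

PV(remaining dividends) I = 2.10·e^(−0.0737·1/12) + 9.38·e^(−0.0737·5/12) = 11.1835
Current forward F = (S − I)·e^(rT) = (428.76 − 11.1835)·e^(0.0737·12/12) = 417.5765 × 1.076484 = 449.5144
Value (long) = (F − K)·e^(−rT) = (449.5144 − 461.94) × 0.928950 = -11.5428
Short position value = −(long value) = ₹11.54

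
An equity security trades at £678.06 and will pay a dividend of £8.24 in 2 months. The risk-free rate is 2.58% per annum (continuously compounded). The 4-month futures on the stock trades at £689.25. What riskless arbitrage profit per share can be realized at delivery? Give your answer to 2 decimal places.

PV(dividends) I = 8.24·e^(−0.0258·2/12) = 8.2046
Fair futures F* = (S − I)·e^(rT) = (678.06 − 8.2046)·e^0.008600 = 669.8554 × 1.008637 = 675.6409
Market £689.25 > fair 675.6409: forward overpriced → cash-and-carry (borrow at r, buy the stock and collect the dividends, short the forward).
Profit at T = |F_mkt − F*| = |689.25 − 675.6409| = £13.61 per share

£13.61 per share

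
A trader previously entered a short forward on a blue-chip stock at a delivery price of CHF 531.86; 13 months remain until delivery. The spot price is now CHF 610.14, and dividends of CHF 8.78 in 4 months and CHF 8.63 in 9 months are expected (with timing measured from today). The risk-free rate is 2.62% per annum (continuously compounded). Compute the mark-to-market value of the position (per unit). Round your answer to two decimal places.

PV(remaining dividends) I = 8.78·e^(−0.0262·4/12) + 8.63·e^(−0.0262·9/12) = 17.1657
Current forward F = (S − I)·e^(rT) = (610.14 − 17.1657)·e^(0.0262·13/12) = 592.9743 × 1.028790 = 610.0460
Value (long) = (F − K)·e^(−rT) = (610.0460 − 531.86) × 0.972016 = 75.9980
Short position value = −(long value) = -CHF 76.00

-CHF 76.00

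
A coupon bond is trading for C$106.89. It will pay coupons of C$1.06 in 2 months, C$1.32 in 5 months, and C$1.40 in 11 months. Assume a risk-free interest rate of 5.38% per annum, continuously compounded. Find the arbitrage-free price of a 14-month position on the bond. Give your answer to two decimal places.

PV(coupons) I = 1.06·e^(−0.0538·2/12) + 1.32·e^(−0.0538·5/12) + 1.40·e^(−0.0538·11/12)
I = 1.0505 + 1.2907 + 1.3326 = 3.6738
F = (S − I)·e^(rT) = (106.89 − 3.6738) · e^(0.0538·14/12)
= 103.2162 · e^0.062767 = 103.2162 × 1.064779 = C$109.90

C$109.90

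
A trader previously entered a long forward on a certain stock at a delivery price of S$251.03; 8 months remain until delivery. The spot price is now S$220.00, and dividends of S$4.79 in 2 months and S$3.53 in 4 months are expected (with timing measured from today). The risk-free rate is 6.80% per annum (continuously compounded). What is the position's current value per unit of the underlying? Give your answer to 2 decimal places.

-S$28.09

PV(remaining dividends) I = 4.79·e^(−0.0680·2/12) + 3.53·e^(−0.0680·4/12) = 8.1869
Current forward F = (S − I)·e^(rT) = (220.00 − 8.1869)·e^(0.0680·8/12) = 211.8131 × 1.046377 = 221.6364
Value (long) = (F − K)·e^(−rT) = (221.6364 − 251.03) × 0.955679 = -28.0908
Value = -S$28.09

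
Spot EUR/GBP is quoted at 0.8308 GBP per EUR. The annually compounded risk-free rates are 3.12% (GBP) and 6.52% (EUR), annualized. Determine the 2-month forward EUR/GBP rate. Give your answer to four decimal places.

0.8263

By covered interest parity, F = S · (1+r_GBP)^T / (1+r_EUR)^T
= 0.8308 × 1.005134 / 1.010583 = 0.8308 × 0.994608
F = 0.8263 GBP per EUR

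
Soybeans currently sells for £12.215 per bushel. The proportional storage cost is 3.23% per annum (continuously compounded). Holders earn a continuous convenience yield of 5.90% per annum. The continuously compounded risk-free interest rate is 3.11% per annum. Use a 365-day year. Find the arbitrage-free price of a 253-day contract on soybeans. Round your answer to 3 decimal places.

£12.252 per bushel

Net carry = r + u − y = 0.0311 + 0.0323 − 0.0590 = 0.0044
F = S·e^((r+u−y)T) = 12.215 · e^(0.0044 × 253/365) = 12.215 · e^0.003050
= 12.215 × 1.003055 = £12.252 per bushel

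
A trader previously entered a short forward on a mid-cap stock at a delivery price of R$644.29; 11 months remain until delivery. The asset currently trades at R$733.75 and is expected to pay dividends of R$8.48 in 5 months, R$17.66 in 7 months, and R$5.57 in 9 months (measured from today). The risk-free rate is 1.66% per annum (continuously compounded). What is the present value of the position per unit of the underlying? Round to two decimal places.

PV(remaining dividends) I = 8.48·e^(−0.0166·5/12) + 17.66·e^(−0.0166·7/12) + 5.57·e^(−0.0166·9/12) = 31.4125
Current forward F = (S − I)·e^(rT) = (733.75 − 31.4125)·e^(0.0166·11/12) = 702.3375 × 1.015333 = 713.1064
Value (long) = (F − K)·e^(−rT) = (713.1064 − 644.29) × 0.984899 = 67.7772
Short position value = −(long value) = -R$67.78

-R$67.78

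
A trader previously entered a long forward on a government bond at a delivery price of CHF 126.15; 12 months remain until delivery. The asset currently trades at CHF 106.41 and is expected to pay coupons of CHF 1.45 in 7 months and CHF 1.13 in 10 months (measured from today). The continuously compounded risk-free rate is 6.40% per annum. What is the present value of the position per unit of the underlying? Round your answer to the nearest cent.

PV(remaining coupons) I = 1.45·e^(−0.0640·7/12) + 1.13·e^(−0.0640·10/12) = 2.4682
Current forward F = (S − I)·e^(rT) = (106.41 − 2.4682)·e^(0.0640·12/12) = 103.9418 × 1.066092 = 110.8115
Value (long) = (F − K)·e^(−rT) = (110.8115 − 126.15) × 0.938005 = -14.3876
Value = -CHF 14.39

-CHF 14.39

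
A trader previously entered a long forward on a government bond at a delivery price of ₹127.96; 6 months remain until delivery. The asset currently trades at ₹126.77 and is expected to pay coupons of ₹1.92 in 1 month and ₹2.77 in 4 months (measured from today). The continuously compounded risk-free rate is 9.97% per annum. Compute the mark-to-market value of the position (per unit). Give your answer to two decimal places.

PV(remaining coupons) I = 1.92·e^(−0.0997·1/12) + 2.77·e^(−0.0997·4/12) = 4.5836
Current forward F = (S − I)·e^(rT) = (126.77 − 4.5836)·e^(0.0997·6/12) = 122.1864 × 1.051113 = 128.4317
Value (long) = (F − K)·e^(−rT) = (128.4317 − 127.96) × 0.951372 = 0.4488
Value = ₹0.45

₹0.45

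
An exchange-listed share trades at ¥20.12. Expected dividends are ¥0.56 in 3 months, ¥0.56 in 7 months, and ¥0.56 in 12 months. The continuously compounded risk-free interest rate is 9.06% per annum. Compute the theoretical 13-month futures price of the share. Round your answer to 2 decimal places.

¥20.44

PV(dividends) I = 0.56·e^(−0.0906·3/12) + 0.56·e^(−0.0906·7/12) + 0.56·e^(−0.0906·12/12)
I = 0.5475 + 0.5312 + 0.5115 = 1.5902
F = (S − I)·e^(rT) = (20.12 − 1.5902) · e^(0.0906·13/12)
= 18.5298 · e^0.098150 = 18.5298 × 1.103128 = ¥20.44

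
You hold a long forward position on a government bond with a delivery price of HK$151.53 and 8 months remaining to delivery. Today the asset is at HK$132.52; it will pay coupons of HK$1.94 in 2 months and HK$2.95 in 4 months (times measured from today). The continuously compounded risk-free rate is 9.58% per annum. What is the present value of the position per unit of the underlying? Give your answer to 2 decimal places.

-HK$14.40

PV(remaining coupons) I = 1.94·e^(−0.0958·2/12) + 2.95·e^(−0.0958·4/12) = 4.7666
Current forward F = (S − I)·e^(rT) = (132.52 − 4.7666)·e^(0.0958·8/12) = 127.7534 × 1.065950 = 136.1787
Value (long) = (F − K)·e^(−rT) = (136.1787 − 151.53) × 0.938130 = -14.4015
Value = -HK$14.40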